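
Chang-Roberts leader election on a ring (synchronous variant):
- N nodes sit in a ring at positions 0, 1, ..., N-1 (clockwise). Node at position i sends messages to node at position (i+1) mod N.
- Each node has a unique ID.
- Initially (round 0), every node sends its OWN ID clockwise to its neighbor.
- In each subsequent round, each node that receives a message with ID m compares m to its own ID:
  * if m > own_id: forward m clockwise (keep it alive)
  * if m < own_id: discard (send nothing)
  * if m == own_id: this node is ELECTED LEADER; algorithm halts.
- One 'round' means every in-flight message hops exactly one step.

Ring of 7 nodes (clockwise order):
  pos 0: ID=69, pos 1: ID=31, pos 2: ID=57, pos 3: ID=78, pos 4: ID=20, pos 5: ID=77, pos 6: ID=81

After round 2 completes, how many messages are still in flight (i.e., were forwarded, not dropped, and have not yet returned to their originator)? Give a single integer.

Answer: 3

Derivation:
Round 1: pos1(id31) recv 69: fwd; pos2(id57) recv 31: drop; pos3(id78) recv 57: drop; pos4(id20) recv 78: fwd; pos5(id77) recv 20: drop; pos6(id81) recv 77: drop; pos0(id69) recv 81: fwd
Round 2: pos2(id57) recv 69: fwd; pos5(id77) recv 78: fwd; pos1(id31) recv 81: fwd
After round 2: 3 messages still in flight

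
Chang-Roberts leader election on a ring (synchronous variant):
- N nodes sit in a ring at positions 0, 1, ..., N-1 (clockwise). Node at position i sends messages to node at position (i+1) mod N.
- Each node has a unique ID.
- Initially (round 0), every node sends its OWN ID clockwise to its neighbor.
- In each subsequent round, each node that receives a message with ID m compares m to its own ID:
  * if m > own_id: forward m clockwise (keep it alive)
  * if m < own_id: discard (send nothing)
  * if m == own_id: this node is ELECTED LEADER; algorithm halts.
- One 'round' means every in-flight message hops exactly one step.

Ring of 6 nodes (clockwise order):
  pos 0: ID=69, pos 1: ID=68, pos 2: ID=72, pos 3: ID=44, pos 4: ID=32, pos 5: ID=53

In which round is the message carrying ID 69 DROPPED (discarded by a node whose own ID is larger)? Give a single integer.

Round 1: pos1(id68) recv 69: fwd; pos2(id72) recv 68: drop; pos3(id44) recv 72: fwd; pos4(id32) recv 44: fwd; pos5(id53) recv 32: drop; pos0(id69) recv 53: drop
Round 2: pos2(id72) recv 69: drop; pos4(id32) recv 72: fwd; pos5(id53) recv 44: drop
Round 3: pos5(id53) recv 72: fwd
Round 4: pos0(id69) recv 72: fwd
Round 5: pos1(id68) recv 72: fwd
Round 6: pos2(id72) recv 72: ELECTED
Message ID 69 originates at pos 0; dropped at pos 2 in round 2

Answer: 2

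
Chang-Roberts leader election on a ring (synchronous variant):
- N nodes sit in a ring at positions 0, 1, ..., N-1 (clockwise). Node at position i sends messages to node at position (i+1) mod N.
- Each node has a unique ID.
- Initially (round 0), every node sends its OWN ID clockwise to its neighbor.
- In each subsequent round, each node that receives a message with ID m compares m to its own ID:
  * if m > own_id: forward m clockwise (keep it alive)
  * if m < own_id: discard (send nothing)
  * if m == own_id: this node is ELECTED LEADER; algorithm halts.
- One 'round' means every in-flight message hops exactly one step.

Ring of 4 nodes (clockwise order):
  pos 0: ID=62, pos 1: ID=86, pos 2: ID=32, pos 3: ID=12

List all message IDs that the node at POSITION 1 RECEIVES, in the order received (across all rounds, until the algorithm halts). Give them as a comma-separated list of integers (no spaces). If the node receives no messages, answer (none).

Answer: 62,86

Derivation:
Round 1: pos1(id86) recv 62: drop; pos2(id32) recv 86: fwd; pos3(id12) recv 32: fwd; pos0(id62) recv 12: drop
Round 2: pos3(id12) recv 86: fwd; pos0(id62) recv 32: drop
Round 3: pos0(id62) recv 86: fwd
Round 4: pos1(id86) recv 86: ELECTED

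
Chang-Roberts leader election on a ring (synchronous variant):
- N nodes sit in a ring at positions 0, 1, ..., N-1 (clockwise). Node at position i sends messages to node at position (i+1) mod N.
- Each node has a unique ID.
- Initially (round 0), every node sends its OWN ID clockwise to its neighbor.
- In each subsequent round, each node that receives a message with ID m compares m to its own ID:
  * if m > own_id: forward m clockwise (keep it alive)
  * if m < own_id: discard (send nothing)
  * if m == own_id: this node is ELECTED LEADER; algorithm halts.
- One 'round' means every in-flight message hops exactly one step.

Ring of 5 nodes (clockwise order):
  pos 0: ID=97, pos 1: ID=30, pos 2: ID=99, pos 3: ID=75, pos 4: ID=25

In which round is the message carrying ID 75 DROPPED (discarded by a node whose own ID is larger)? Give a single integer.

Round 1: pos1(id30) recv 97: fwd; pos2(id99) recv 30: drop; pos3(id75) recv 99: fwd; pos4(id25) recv 75: fwd; pos0(id97) recv 25: drop
Round 2: pos2(id99) recv 97: drop; pos4(id25) recv 99: fwd; pos0(id97) recv 75: drop
Round 3: pos0(id97) recv 99: fwd
Round 4: pos1(id30) recv 99: fwd
Round 5: pos2(id99) recv 99: ELECTED
Message ID 75 originates at pos 3; dropped at pos 0 in round 2

Answer: 2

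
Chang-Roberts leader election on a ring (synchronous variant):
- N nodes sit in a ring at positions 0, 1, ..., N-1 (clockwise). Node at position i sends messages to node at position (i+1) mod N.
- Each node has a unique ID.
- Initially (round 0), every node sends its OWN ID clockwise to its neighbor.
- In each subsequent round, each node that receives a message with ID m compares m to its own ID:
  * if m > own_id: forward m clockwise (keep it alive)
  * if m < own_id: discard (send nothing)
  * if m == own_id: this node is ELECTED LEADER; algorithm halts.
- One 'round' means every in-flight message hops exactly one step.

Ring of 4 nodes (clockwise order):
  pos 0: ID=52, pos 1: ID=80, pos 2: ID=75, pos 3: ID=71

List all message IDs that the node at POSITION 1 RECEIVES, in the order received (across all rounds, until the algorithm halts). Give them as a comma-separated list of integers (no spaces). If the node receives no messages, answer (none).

Round 1: pos1(id80) recv 52: drop; pos2(id75) recv 80: fwd; pos3(id71) recv 75: fwd; pos0(id52) recv 71: fwd
Round 2: pos3(id71) recv 80: fwd; pos0(id52) recv 75: fwd; pos1(id80) recv 71: drop
Round 3: pos0(id52) recv 80: fwd; pos1(id80) recv 75: drop
Round 4: pos1(id80) recv 80: ELECTED

Answer: 52,71,75,80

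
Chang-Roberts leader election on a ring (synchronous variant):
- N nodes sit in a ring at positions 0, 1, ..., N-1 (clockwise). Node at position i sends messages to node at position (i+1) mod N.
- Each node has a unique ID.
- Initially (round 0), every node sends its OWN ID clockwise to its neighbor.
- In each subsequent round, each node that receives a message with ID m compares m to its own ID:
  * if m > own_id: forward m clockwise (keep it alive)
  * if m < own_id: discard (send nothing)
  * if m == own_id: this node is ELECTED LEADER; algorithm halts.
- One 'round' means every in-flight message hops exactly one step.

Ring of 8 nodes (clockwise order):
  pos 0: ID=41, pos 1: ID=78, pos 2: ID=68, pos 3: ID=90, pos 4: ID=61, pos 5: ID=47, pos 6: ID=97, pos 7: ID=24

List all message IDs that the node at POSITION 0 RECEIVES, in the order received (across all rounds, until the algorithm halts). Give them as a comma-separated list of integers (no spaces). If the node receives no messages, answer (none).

Answer: 24,97

Derivation:
Round 1: pos1(id78) recv 41: drop; pos2(id68) recv 78: fwd; pos3(id90) recv 68: drop; pos4(id61) recv 90: fwd; pos5(id47) recv 61: fwd; pos6(id97) recv 47: drop; pos7(id24) recv 97: fwd; pos0(id41) recv 24: drop
Round 2: pos3(id90) recv 78: drop; pos5(id47) recv 90: fwd; pos6(id97) recv 61: drop; pos0(id41) recv 97: fwd
Round 3: pos6(id97) recv 90: drop; pos1(id78) recv 97: fwd
Round 4: pos2(id68) recv 97: fwd
Round 5: pos3(id90) recv 97: fwd
Round 6: pos4(id61) recv 97: fwd
Round 7: pos5(id47) recv 97: fwd
Round 8: pos6(id97) recv 97: ELECTED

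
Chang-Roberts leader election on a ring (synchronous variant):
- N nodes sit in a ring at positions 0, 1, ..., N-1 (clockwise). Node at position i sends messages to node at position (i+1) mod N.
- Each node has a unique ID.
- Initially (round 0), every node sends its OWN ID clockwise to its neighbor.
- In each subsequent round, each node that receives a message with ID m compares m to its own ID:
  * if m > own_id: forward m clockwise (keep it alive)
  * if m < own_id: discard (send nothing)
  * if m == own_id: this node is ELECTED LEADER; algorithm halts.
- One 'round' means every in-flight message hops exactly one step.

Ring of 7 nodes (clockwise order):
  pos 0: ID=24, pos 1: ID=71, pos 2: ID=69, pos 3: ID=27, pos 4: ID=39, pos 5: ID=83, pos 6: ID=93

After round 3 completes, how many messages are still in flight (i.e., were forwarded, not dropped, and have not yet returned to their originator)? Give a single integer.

Round 1: pos1(id71) recv 24: drop; pos2(id69) recv 71: fwd; pos3(id27) recv 69: fwd; pos4(id39) recv 27: drop; pos5(id83) recv 39: drop; pos6(id93) recv 83: drop; pos0(id24) recv 93: fwd
Round 2: pos3(id27) recv 71: fwd; pos4(id39) recv 69: fwd; pos1(id71) recv 93: fwd
Round 3: pos4(id39) recv 71: fwd; pos5(id83) recv 69: drop; pos2(id69) recv 93: fwd
After round 3: 2 messages still in flight

Answer: 2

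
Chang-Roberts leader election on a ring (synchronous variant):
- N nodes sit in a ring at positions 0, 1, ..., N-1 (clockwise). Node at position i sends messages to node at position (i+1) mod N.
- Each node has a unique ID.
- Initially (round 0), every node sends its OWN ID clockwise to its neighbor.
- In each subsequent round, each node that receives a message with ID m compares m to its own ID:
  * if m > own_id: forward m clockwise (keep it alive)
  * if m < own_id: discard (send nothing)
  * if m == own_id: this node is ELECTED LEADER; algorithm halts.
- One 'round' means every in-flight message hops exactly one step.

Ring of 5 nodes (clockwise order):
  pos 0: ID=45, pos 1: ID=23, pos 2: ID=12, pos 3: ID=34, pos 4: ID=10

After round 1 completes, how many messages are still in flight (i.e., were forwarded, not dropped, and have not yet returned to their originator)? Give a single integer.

Answer: 3

Derivation:
Round 1: pos1(id23) recv 45: fwd; pos2(id12) recv 23: fwd; pos3(id34) recv 12: drop; pos4(id10) recv 34: fwd; pos0(id45) recv 10: drop
After round 1: 3 messages still in flight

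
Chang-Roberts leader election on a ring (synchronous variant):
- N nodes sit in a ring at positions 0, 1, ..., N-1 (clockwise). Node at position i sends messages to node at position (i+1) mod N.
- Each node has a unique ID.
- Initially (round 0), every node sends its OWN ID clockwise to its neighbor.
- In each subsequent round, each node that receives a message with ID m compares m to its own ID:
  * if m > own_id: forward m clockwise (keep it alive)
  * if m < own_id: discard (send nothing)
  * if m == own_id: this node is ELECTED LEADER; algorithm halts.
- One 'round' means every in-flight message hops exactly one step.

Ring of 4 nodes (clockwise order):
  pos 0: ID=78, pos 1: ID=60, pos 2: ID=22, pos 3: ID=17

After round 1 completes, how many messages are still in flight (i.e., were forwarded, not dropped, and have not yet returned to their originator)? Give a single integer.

Answer: 3

Derivation:
Round 1: pos1(id60) recv 78: fwd; pos2(id22) recv 60: fwd; pos3(id17) recv 22: fwd; pos0(id78) recv 17: drop
After round 1: 3 messages still in flight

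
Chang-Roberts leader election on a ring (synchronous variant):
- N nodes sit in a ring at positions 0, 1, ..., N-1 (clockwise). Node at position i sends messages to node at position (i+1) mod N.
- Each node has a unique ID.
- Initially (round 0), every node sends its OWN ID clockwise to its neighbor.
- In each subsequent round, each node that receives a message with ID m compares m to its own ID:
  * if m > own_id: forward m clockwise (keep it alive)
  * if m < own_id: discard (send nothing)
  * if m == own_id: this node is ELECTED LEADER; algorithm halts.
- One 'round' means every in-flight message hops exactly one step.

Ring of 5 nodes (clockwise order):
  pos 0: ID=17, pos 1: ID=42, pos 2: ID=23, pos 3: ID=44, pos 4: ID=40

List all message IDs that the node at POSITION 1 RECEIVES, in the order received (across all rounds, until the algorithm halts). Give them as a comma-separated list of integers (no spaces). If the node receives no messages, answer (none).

Answer: 17,40,44

Derivation:
Round 1: pos1(id42) recv 17: drop; pos2(id23) recv 42: fwd; pos3(id44) recv 23: drop; pos4(id40) recv 44: fwd; pos0(id17) recv 40: fwd
Round 2: pos3(id44) recv 42: drop; pos0(id17) recv 44: fwd; pos1(id42) recv 40: drop
Round 3: pos1(id42) recv 44: fwd
Round 4: pos2(id23) recv 44: fwd
Round 5: pos3(id44) recv 44: ELECTED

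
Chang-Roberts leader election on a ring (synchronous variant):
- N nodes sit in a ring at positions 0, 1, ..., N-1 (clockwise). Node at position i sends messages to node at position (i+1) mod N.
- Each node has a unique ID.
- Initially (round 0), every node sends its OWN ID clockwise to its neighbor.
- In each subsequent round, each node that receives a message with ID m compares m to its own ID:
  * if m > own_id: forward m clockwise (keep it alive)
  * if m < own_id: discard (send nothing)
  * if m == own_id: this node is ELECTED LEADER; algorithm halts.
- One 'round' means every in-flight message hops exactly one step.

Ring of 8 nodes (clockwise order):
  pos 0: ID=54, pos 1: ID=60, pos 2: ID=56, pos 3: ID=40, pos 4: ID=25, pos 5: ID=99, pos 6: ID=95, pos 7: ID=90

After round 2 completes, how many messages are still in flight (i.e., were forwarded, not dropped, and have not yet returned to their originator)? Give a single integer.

Answer: 5

Derivation:
Round 1: pos1(id60) recv 54: drop; pos2(id56) recv 60: fwd; pos3(id40) recv 56: fwd; pos4(id25) recv 40: fwd; pos5(id99) recv 25: drop; pos6(id95) recv 99: fwd; pos7(id90) recv 95: fwd; pos0(id54) recv 90: fwd
Round 2: pos3(id40) recv 60: fwd; pos4(id25) recv 56: fwd; pos5(id99) recv 40: drop; pos7(id90) recv 99: fwd; pos0(id54) recv 95: fwd; pos1(id60) recv 90: fwd
After round 2: 5 messages still in flight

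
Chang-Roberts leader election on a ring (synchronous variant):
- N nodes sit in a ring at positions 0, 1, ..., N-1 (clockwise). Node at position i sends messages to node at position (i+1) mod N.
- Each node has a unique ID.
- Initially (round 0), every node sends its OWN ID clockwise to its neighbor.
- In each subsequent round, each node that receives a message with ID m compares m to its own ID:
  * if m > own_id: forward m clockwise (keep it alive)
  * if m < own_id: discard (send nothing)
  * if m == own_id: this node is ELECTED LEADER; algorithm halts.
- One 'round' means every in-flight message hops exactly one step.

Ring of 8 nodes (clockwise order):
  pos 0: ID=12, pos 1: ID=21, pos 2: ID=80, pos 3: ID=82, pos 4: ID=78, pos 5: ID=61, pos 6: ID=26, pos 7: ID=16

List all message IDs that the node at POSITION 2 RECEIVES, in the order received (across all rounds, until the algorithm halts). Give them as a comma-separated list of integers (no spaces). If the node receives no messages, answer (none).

Answer: 21,26,61,78,82

Derivation:
Round 1: pos1(id21) recv 12: drop; pos2(id80) recv 21: drop; pos3(id82) recv 80: drop; pos4(id78) recv 82: fwd; pos5(id61) recv 78: fwd; pos6(id26) recv 61: fwd; pos7(id16) recv 26: fwd; pos0(id12) recv 16: fwd
Round 2: pos5(id61) recv 82: fwd; pos6(id26) recv 78: fwd; pos7(id16) recv 61: fwd; pos0(id12) recv 26: fwd; pos1(id21) recv 16: drop
Round 3: pos6(id26) recv 82: fwd; pos7(id16) recv 78: fwd; pos0(id12) recv 61: fwd; pos1(id21) recv 26: fwd
Round 4: pos7(id16) recv 82: fwd; pos0(id12) recv 78: fwd; pos1(id21) recv 61: fwd; pos2(id80) recv 26: drop
Round 5: pos0(id12) recv 82: fwd; pos1(id21) recv 78: fwd; pos2(id80) recv 61: drop
Round 6: pos1(id21) recv 82: fwd; pos2(id80) recv 78: drop
Round 7: pos2(id80) recv 82: fwd
Round 8: pos3(id82) recv 82: ELECTED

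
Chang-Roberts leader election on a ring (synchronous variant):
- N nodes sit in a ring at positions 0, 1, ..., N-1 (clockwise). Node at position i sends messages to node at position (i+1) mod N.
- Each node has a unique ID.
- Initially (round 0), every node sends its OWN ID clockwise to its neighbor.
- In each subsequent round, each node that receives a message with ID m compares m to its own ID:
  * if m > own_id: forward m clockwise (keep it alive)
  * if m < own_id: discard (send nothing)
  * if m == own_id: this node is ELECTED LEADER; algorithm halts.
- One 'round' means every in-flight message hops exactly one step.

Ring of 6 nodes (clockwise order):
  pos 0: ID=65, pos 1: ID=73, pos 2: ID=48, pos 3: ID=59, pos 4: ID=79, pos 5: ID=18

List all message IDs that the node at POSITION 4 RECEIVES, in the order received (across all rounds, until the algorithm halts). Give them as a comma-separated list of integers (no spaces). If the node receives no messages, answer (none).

Round 1: pos1(id73) recv 65: drop; pos2(id48) recv 73: fwd; pos3(id59) recv 48: drop; pos4(id79) recv 59: drop; pos5(id18) recv 79: fwd; pos0(id65) recv 18: drop
Round 2: pos3(id59) recv 73: fwd; pos0(id65) recv 79: fwd
Round 3: pos4(id79) recv 73: drop; pos1(id73) recv 79: fwd
Round 4: pos2(id48) recv 79: fwd
Round 5: pos3(id59) recv 79: fwd
Round 6: pos4(id79) recv 79: ELECTED

Answer: 59,73,79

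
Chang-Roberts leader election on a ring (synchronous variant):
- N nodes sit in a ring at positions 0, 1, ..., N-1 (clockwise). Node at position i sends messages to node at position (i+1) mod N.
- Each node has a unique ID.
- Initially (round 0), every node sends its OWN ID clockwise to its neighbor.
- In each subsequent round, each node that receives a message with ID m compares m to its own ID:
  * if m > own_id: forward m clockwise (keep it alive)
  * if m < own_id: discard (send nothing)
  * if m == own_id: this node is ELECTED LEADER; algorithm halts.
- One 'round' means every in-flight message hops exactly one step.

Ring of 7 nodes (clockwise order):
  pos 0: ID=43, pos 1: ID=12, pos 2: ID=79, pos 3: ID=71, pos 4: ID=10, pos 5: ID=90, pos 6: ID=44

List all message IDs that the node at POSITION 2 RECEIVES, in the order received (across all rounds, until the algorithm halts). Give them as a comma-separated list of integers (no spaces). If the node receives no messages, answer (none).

Answer: 12,43,44,90

Derivation:
Round 1: pos1(id12) recv 43: fwd; pos2(id79) recv 12: drop; pos3(id71) recv 79: fwd; pos4(id10) recv 71: fwd; pos5(id90) recv 10: drop; pos6(id44) recv 90: fwd; pos0(id43) recv 44: fwd
Round 2: pos2(id79) recv 43: drop; pos4(id10) recv 79: fwd; pos5(id90) recv 71: drop; pos0(id43) recv 90: fwd; pos1(id12) recv 44: fwd
Round 3: pos5(id90) recv 79: drop; pos1(id12) recv 90: fwd; pos2(id79) recv 44: drop
Round 4: pos2(id79) recv 90: fwd
Round 5: pos3(id71) recv 90: fwd
Round 6: pos4(id10) recv 90: fwd
Round 7: pos5(id90) recv 90: ELECTED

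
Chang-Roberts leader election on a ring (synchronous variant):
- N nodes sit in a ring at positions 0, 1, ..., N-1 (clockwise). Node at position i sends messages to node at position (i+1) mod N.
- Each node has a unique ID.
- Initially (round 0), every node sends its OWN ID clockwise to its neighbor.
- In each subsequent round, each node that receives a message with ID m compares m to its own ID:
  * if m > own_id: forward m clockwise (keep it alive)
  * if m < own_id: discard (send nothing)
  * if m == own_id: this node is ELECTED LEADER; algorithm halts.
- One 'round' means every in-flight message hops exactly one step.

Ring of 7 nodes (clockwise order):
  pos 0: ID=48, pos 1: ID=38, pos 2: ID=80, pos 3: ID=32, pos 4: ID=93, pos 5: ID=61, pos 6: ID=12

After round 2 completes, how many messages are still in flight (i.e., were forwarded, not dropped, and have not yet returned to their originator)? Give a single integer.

Round 1: pos1(id38) recv 48: fwd; pos2(id80) recv 38: drop; pos3(id32) recv 80: fwd; pos4(id93) recv 32: drop; pos5(id61) recv 93: fwd; pos6(id12) recv 61: fwd; pos0(id48) recv 12: drop
Round 2: pos2(id80) recv 48: drop; pos4(id93) recv 80: drop; pos6(id12) recv 93: fwd; pos0(id48) recv 61: fwd
After round 2: 2 messages still in flight

Answer: 2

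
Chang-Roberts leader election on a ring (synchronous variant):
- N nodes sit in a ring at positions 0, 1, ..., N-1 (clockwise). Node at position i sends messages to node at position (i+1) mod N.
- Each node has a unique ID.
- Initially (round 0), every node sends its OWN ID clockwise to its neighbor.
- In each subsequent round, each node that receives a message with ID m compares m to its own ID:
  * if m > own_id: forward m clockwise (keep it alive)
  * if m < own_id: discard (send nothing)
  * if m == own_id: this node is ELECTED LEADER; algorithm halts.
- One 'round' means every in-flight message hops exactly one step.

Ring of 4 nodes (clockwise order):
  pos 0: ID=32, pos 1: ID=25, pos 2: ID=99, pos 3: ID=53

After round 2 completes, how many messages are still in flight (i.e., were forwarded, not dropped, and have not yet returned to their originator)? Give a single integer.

Answer: 2

Derivation:
Round 1: pos1(id25) recv 32: fwd; pos2(id99) recv 25: drop; pos3(id53) recv 99: fwd; pos0(id32) recv 53: fwd
Round 2: pos2(id99) recv 32: drop; pos0(id32) recv 99: fwd; pos1(id25) recv 53: fwd
After round 2: 2 messages still in flight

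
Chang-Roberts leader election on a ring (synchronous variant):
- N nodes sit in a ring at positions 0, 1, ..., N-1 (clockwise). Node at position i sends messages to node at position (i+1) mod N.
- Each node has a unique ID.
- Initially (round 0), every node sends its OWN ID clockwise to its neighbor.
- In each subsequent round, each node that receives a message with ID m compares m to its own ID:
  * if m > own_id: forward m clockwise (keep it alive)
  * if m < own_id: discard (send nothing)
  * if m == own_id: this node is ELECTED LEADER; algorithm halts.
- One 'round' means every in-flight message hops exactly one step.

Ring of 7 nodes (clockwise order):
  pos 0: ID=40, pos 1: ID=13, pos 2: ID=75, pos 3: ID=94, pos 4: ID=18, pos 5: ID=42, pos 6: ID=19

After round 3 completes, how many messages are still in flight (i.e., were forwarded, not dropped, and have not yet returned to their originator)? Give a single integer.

Round 1: pos1(id13) recv 40: fwd; pos2(id75) recv 13: drop; pos3(id94) recv 75: drop; pos4(id18) recv 94: fwd; pos5(id42) recv 18: drop; pos6(id19) recv 42: fwd; pos0(id40) recv 19: drop
Round 2: pos2(id75) recv 40: drop; pos5(id42) recv 94: fwd; pos0(id40) recv 42: fwd
Round 3: pos6(id19) recv 94: fwd; pos1(id13) recv 42: fwd
After round 3: 2 messages still in flight

Answer: 2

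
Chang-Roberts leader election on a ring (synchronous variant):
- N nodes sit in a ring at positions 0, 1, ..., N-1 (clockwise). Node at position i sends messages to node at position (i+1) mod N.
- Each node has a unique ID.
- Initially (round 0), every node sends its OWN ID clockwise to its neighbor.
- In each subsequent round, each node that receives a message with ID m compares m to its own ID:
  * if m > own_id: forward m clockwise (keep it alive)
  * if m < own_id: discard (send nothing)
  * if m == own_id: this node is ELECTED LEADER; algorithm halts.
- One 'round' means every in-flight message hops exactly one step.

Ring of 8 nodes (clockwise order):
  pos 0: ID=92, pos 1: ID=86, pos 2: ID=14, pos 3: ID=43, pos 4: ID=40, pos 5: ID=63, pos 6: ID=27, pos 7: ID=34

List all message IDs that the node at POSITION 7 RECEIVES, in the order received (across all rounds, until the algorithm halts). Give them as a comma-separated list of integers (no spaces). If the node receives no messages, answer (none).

Answer: 27,63,86,92

Derivation:
Round 1: pos1(id86) recv 92: fwd; pos2(id14) recv 86: fwd; pos3(id43) recv 14: drop; pos4(id40) recv 43: fwd; pos5(id63) recv 40: drop; pos6(id27) recv 63: fwd; pos7(id34) recv 27: drop; pos0(id92) recv 34: drop
Round 2: pos2(id14) recv 92: fwd; pos3(id43) recv 86: fwd; pos5(id63) recv 43: drop; pos7(id34) recv 63: fwd
Round 3: pos3(id43) recv 92: fwd; pos4(id40) recv 86: fwd; pos0(id92) recv 63: drop
Round 4: pos4(id40) recv 92: fwd; pos5(id63) recv 86: fwd
Round 5: pos5(id63) recv 92: fwd; pos6(id27) recv 86: fwd
Round 6: pos6(id27) recv 92: fwd; pos7(id34) recv 86: fwd
Round 7: pos7(id34) recv 92: fwd; pos0(id92) recv 86: drop
Round 8: pos0(id92) recv 92: ELECTED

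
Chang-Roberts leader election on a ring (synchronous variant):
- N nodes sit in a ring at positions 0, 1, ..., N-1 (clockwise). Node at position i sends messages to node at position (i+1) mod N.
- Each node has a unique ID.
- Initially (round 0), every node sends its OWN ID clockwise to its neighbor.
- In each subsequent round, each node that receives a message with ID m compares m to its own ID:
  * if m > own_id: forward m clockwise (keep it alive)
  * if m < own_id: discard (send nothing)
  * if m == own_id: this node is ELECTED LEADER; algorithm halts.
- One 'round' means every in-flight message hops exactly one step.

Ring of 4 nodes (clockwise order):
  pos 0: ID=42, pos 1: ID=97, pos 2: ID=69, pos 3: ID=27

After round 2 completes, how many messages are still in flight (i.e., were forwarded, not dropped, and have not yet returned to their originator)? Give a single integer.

Round 1: pos1(id97) recv 42: drop; pos2(id69) recv 97: fwd; pos3(id27) recv 69: fwd; pos0(id42) recv 27: drop
Round 2: pos3(id27) recv 97: fwd; pos0(id42) recv 69: fwd
After round 2: 2 messages still in flight

Answer: 2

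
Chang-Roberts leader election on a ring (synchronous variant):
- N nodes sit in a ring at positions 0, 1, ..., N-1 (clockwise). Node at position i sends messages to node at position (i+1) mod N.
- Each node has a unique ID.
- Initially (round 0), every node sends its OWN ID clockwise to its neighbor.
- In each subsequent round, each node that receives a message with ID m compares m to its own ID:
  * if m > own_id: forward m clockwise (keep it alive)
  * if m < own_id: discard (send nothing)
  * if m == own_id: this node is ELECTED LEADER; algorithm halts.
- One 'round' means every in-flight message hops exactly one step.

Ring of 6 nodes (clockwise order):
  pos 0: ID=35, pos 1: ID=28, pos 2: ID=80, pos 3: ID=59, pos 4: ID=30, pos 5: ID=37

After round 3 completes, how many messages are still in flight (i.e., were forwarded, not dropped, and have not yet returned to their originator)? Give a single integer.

Round 1: pos1(id28) recv 35: fwd; pos2(id80) recv 28: drop; pos3(id59) recv 80: fwd; pos4(id30) recv 59: fwd; pos5(id37) recv 30: drop; pos0(id35) recv 37: fwd
Round 2: pos2(id80) recv 35: drop; pos4(id30) recv 80: fwd; pos5(id37) recv 59: fwd; pos1(id28) recv 37: fwd
Round 3: pos5(id37) recv 80: fwd; pos0(id35) recv 59: fwd; pos2(id80) recv 37: drop
After round 3: 2 messages still in flight

Answer: 2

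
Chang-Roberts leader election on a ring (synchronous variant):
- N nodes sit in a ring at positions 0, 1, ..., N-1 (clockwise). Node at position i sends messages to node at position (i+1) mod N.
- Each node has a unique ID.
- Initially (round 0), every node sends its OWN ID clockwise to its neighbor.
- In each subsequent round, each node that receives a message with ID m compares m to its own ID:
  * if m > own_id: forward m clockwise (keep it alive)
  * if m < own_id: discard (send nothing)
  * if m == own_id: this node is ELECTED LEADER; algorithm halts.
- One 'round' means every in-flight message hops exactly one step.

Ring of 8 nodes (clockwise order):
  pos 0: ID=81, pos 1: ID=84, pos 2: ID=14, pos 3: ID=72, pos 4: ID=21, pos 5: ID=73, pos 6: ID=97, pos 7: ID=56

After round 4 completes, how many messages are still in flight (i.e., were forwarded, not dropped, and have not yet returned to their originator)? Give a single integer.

Answer: 2

Derivation:
Round 1: pos1(id84) recv 81: drop; pos2(id14) recv 84: fwd; pos3(id72) recv 14: drop; pos4(id21) recv 72: fwd; pos5(id73) recv 21: drop; pos6(id97) recv 73: drop; pos7(id56) recv 97: fwd; pos0(id81) recv 56: drop
Round 2: pos3(id72) recv 84: fwd; pos5(id73) recv 72: drop; pos0(id81) recv 97: fwd
Round 3: pos4(id21) recv 84: fwd; pos1(id84) recv 97: fwd
Round 4: pos5(id73) recv 84: fwd; pos2(id14) recv 97: fwd
After round 4: 2 messages still in flight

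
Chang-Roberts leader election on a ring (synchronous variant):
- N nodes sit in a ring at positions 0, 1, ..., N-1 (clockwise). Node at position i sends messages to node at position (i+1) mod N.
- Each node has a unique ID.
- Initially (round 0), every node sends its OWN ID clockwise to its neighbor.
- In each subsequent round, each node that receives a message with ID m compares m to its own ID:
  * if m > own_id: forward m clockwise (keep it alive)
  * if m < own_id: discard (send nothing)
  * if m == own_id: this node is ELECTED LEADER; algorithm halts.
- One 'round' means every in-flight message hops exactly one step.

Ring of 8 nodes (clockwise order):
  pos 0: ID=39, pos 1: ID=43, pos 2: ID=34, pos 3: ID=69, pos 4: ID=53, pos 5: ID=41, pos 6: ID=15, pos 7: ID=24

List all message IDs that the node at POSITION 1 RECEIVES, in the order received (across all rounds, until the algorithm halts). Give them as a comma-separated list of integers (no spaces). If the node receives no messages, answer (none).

Answer: 39,41,53,69

Derivation:
Round 1: pos1(id43) recv 39: drop; pos2(id34) recv 43: fwd; pos3(id69) recv 34: drop; pos4(id53) recv 69: fwd; pos5(id41) recv 53: fwd; pos6(id15) recv 41: fwd; pos7(id24) recv 15: drop; pos0(id39) recv 24: drop
Round 2: pos3(id69) recv 43: drop; pos5(id41) recv 69: fwd; pos6(id15) recv 53: fwd; pos7(id24) recv 41: fwd
Round 3: pos6(id15) recv 69: fwd; pos7(id24) recv 53: fwd; pos0(id39) recv 41: fwd
Round 4: pos7(id24) recv 69: fwd; pos0(id39) recv 53: fwd; pos1(id43) recv 41: drop
Round 5: pos0(id39) recv 69: fwd; pos1(id43) recv 53: fwd
Round 6: pos1(id43) recv 69: fwd; pos2(id34) recv 53: fwd
Round 7: pos2(id34) recv 69: fwd; pos3(id69) recv 53: drop
Round 8: pos3(id69) recv 69: ELECTED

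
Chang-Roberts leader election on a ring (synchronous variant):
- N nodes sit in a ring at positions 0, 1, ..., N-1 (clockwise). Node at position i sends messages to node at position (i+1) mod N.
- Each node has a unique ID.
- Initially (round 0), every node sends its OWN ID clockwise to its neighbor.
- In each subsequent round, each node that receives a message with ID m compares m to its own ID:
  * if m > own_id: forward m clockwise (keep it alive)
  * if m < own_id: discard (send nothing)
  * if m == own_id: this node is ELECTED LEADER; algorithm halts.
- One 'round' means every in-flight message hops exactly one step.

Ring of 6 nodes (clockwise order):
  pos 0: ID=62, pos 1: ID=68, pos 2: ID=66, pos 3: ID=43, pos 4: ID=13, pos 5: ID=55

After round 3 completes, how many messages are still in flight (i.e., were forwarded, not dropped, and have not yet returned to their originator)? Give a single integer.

Round 1: pos1(id68) recv 62: drop; pos2(id66) recv 68: fwd; pos3(id43) recv 66: fwd; pos4(id13) recv 43: fwd; pos5(id55) recv 13: drop; pos0(id62) recv 55: drop
Round 2: pos3(id43) recv 68: fwd; pos4(id13) recv 66: fwd; pos5(id55) recv 43: drop
Round 3: pos4(id13) recv 68: fwd; pos5(id55) recv 66: fwd
After round 3: 2 messages still in flight

Answer: 2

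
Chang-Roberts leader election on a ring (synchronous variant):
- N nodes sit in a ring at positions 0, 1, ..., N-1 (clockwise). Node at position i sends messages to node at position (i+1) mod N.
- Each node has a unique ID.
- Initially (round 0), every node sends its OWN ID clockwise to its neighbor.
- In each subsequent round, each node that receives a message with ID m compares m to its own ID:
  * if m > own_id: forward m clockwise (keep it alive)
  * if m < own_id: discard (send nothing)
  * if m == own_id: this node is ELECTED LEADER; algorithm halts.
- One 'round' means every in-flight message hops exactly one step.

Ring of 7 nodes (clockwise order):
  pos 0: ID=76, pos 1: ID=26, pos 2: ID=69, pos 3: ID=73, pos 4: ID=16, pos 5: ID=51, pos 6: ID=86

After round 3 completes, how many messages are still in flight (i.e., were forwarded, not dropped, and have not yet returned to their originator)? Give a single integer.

Round 1: pos1(id26) recv 76: fwd; pos2(id69) recv 26: drop; pos3(id73) recv 69: drop; pos4(id16) recv 73: fwd; pos5(id51) recv 16: drop; pos6(id86) recv 51: drop; pos0(id76) recv 86: fwd
Round 2: pos2(id69) recv 76: fwd; pos5(id51) recv 73: fwd; pos1(id26) recv 86: fwd
Round 3: pos3(id73) recv 76: fwd; pos6(id86) recv 73: drop; pos2(id69) recv 86: fwd
After round 3: 2 messages still in flight

Answer: 2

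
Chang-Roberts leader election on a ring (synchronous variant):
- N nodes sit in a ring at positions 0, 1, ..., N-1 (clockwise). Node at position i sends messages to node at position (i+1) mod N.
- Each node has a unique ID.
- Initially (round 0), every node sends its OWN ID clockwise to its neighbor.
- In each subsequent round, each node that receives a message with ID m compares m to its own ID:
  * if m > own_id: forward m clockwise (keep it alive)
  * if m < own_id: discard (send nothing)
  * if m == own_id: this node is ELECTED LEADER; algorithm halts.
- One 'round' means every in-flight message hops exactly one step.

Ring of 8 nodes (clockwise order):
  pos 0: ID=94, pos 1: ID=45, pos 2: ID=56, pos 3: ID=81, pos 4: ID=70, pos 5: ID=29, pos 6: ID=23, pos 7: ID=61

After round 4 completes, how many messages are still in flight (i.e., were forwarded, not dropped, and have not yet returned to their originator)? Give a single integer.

Round 1: pos1(id45) recv 94: fwd; pos2(id56) recv 45: drop; pos3(id81) recv 56: drop; pos4(id70) recv 81: fwd; pos5(id29) recv 70: fwd; pos6(id23) recv 29: fwd; pos7(id61) recv 23: drop; pos0(id94) recv 61: drop
Round 2: pos2(id56) recv 94: fwd; pos5(id29) recv 81: fwd; pos6(id23) recv 70: fwd; pos7(id61) recv 29: drop
Round 3: pos3(id81) recv 94: fwd; pos6(id23) recv 81: fwd; pos7(id61) recv 70: fwd
Round 4: pos4(id70) recv 94: fwd; pos7(id61) recv 81: fwd; pos0(id94) recv 70: drop
After round 4: 2 messages still in flight

Answer: 2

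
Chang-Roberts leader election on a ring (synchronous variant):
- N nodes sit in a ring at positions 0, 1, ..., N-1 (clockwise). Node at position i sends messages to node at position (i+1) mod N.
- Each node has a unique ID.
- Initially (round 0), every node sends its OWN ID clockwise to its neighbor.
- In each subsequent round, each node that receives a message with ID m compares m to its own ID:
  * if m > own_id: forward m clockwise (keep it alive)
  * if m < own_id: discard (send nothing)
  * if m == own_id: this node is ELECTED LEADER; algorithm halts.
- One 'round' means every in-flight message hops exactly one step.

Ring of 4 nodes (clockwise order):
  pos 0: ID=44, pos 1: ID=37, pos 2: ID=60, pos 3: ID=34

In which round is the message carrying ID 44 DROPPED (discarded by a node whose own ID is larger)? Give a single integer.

Answer: 2

Derivation:
Round 1: pos1(id37) recv 44: fwd; pos2(id60) recv 37: drop; pos3(id34) recv 60: fwd; pos0(id44) recv 34: drop
Round 2: pos2(id60) recv 44: drop; pos0(id44) recv 60: fwd
Round 3: pos1(id37) recv 60: fwd
Round 4: pos2(id60) recv 60: ELECTED
Message ID 44 originates at pos 0; dropped at pos 2 in round 2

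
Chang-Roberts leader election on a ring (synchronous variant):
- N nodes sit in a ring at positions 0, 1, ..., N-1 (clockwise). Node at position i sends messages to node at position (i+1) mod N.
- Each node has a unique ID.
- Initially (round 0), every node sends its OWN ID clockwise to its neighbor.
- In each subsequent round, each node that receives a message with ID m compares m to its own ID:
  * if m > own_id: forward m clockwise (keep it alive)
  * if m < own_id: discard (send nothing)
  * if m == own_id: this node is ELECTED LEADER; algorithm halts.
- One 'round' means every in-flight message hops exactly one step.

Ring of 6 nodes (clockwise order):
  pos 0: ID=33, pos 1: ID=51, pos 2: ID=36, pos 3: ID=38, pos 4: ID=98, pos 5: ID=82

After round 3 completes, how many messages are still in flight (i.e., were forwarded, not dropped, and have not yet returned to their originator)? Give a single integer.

Round 1: pos1(id51) recv 33: drop; pos2(id36) recv 51: fwd; pos3(id38) recv 36: drop; pos4(id98) recv 38: drop; pos5(id82) recv 98: fwd; pos0(id33) recv 82: fwd
Round 2: pos3(id38) recv 51: fwd; pos0(id33) recv 98: fwd; pos1(id51) recv 82: fwd
Round 3: pos4(id98) recv 51: drop; pos1(id51) recv 98: fwd; pos2(id36) recv 82: fwd
After round 3: 2 messages still in flight

Answer: 2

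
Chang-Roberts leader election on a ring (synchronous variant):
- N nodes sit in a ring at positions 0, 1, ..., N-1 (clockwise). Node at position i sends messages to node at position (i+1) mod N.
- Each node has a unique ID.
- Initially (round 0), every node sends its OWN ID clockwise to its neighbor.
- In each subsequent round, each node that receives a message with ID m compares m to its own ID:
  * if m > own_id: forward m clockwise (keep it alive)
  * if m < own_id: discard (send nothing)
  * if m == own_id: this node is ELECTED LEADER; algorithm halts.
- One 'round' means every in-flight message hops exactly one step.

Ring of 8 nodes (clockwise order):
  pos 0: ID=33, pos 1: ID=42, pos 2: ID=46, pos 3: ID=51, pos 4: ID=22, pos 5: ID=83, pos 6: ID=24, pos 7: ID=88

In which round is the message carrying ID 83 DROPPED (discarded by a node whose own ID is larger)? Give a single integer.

Answer: 2

Derivation:
Round 1: pos1(id42) recv 33: drop; pos2(id46) recv 42: drop; pos3(id51) recv 46: drop; pos4(id22) recv 51: fwd; pos5(id83) recv 22: drop; pos6(id24) recv 83: fwd; pos7(id88) recv 24: drop; pos0(id33) recv 88: fwd
Round 2: pos5(id83) recv 51: drop; pos7(id88) recv 83: drop; pos1(id42) recv 88: fwd
Round 3: pos2(id46) recv 88: fwd
Round 4: pos3(id51) recv 88: fwd
Round 5: pos4(id22) recv 88: fwd
Round 6: pos5(id83) recv 88: fwd
Round 7: pos6(id24) recv 88: fwd
Round 8: pos7(id88) recv 88: ELECTED
Message ID 83 originates at pos 5; dropped at pos 7 in round 2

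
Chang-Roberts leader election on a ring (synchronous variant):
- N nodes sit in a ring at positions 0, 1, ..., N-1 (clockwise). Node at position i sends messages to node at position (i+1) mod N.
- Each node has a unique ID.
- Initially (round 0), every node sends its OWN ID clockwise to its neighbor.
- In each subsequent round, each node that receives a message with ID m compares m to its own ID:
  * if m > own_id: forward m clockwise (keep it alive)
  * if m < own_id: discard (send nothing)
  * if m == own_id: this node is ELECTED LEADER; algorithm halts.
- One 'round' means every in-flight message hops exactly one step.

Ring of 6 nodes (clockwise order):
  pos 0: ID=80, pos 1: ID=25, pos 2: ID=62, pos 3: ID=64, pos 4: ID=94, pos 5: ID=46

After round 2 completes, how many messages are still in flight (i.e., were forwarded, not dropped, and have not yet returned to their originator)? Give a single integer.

Answer: 2

Derivation:
Round 1: pos1(id25) recv 80: fwd; pos2(id62) recv 25: drop; pos3(id64) recv 62: drop; pos4(id94) recv 64: drop; pos5(id46) recv 94: fwd; pos0(id80) recv 46: drop
Round 2: pos2(id62) recv 80: fwd; pos0(id80) recv 94: fwd
After round 2: 2 messages still in flight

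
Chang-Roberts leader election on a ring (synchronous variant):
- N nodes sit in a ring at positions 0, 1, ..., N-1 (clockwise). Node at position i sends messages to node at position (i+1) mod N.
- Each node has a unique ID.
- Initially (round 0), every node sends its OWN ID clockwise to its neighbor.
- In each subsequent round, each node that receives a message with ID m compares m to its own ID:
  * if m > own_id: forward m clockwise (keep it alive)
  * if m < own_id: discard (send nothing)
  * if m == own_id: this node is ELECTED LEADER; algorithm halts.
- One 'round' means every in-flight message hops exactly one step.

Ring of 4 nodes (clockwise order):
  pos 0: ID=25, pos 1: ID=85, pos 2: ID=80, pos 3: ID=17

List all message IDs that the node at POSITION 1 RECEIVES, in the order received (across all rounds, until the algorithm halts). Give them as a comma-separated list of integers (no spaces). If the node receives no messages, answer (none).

Answer: 25,80,85

Derivation:
Round 1: pos1(id85) recv 25: drop; pos2(id80) recv 85: fwd; pos3(id17) recv 80: fwd; pos0(id25) recv 17: drop
Round 2: pos3(id17) recv 85: fwd; pos0(id25) recv 80: fwd
Round 3: pos0(id25) recv 85: fwd; pos1(id85) recv 80: drop
Round 4: pos1(id85) recv 85: ELECTED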